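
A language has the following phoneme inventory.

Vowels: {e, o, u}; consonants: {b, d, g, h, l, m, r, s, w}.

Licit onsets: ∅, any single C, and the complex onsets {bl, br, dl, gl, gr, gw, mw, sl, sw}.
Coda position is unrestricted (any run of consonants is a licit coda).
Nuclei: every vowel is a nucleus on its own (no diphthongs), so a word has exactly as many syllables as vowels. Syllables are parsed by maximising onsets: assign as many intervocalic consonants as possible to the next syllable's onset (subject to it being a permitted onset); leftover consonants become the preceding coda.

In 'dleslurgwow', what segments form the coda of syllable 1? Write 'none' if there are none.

none

Nuclei (vowels): e, u, o → 3 syllables.
/e…u/ gap (V1→V2): cluster /sl/ — /sl/ is itself a permitted onset, so the whole cluster goes right; preceding coda = ∅.
/u…o/ gap (V2→V3): cluster /rgw/ — the longest permitted-onset suffix is /gw/; onset = /gw/, preceding coda = /r/.
So the parse is dle.slur.gwow.
Syllable 1 is /dle/: onset /dl/, nucleus /e/, coda ∅.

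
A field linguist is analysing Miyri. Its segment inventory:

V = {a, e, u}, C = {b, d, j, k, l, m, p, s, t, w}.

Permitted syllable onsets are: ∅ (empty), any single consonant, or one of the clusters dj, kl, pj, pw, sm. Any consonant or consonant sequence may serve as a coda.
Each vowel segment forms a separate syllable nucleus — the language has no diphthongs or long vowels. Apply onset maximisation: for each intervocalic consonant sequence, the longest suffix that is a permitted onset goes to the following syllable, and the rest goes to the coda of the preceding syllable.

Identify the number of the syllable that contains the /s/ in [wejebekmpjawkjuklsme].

6

The vowels are e, e, e, a, u, e — 6 nuclei, so 6 syllables.
σ1/σ2 boundary: /j/ → onset of the next syllable (single consonants are always licit onsets).
σ2/σ3 boundary: /b/ → onset of the next syllable (single consonants are always licit onsets).
σ3/σ4 boundary: /kmpj/ — longest licit onset from the right is /pj/, leaving /km/ as coda.
σ4/σ5 boundary: cluster /wkj/ — the longest permitted-onset suffix is /j/; onset = /j/, preceding coda = /wk/.
σ5/σ6 boundary: /klsm/; trying suffixes from longest down, /sm/ is the first permitted one, so coda /kl/ | onset /sm/.
Syllabification: we.je.bekm.pjawk.jukl.sme.
The /s/ is in the onset of syllable 6 (/sme/).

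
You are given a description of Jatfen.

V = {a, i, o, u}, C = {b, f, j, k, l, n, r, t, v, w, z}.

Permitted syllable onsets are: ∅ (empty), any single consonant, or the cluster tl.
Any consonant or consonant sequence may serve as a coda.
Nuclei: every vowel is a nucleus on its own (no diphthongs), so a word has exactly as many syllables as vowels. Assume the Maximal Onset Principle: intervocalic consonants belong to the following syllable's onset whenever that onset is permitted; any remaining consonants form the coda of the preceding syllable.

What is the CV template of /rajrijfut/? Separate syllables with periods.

CVC.CVC.CVC

Nuclei (vowels): a, i, u → 3 syllables.
/a…i/ gap (V1→V2): /jr/ splits as /j/ + /r/ (/r/ is the longest suffix that is a licit onset).
/i…u/ gap (V2→V3): /jf/ — longest licit onset from the right is /f/, leaving /j/ as coda.
Syllabification: raj.rij.fut.
Mapping each syllable to C/V: /raj/ → CVC, /rij/ → CVC, /fut/ → CVC.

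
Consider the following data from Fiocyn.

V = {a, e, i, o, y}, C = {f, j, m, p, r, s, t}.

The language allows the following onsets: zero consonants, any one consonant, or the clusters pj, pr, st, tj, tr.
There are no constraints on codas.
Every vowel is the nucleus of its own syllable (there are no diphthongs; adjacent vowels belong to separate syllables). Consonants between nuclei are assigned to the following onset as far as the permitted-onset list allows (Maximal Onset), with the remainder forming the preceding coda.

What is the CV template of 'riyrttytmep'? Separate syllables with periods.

CV.VCC.CVC.CVC

Nuclei (vowels): i, y, y, e → 4 syllables.
σ1/σ2 boundary: hiatus — the boundary sits between the two vowels.
σ2/σ3 boundary: cluster /rtt/ — the longest permitted-onset suffix is /t/; onset = /t/, preceding coda = /rt/.
σ3/σ4 boundary: cluster /tm/ — the longest permitted-onset suffix is /m/; onset = /m/, preceding coda = /t/.
Result: ri.yrt.tyt.mep.
Mapping each syllable to C/V: /ri/ → CV, /yrt/ → VCC, /tyt/ → CVC, /mep/ → CVC.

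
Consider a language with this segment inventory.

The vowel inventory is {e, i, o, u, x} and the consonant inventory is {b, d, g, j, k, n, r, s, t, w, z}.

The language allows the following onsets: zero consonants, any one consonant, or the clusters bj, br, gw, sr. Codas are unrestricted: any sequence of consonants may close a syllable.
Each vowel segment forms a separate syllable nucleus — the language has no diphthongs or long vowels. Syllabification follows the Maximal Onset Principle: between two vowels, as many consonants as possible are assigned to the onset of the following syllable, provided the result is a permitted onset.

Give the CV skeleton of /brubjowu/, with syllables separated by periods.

The vowels are u, o, u — 3 nuclei, so 3 syllables.
/u…o/ gap (V1→V2): /bj/ is a licit onset in full, so it all attaches to the next syllable.
/o…u/ gap (V2→V3): /w/ → onset of the next syllable (single consonants are always licit onsets).
Putting it together: bru.bjo.wu.
Mapping each syllable to C/V: /bru/ → CCV, /bjo/ → CCV, /wu/ → CV.

CCV.CCV.CV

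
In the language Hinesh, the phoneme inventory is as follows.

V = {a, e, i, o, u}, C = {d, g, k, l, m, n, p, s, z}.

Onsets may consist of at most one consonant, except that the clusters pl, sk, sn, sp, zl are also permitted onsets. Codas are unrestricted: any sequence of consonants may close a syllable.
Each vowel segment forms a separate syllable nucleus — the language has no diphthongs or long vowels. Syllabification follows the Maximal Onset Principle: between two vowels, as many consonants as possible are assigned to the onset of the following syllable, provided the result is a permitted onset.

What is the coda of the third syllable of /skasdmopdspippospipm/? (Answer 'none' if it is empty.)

p

Vowels present: a, o, i, o, i; each is a nucleus, giving 5 syllables.
V1 /a/ – V2 /o/: /sdm/; trying suffixes from longest down, /m/ is the first permitted one, so coda /sd/ | onset /m/.
V2 /o/ – V3 /i/: cluster /pdsp/ — the longest permitted-onset suffix is /sp/; onset = /sp/, preceding coda = /pd/.
V3 /i/ – V4 /o/: cluster /pp/ — the longest permitted-onset suffix is /p/; onset = /p/, preceding coda = /p/.
V4 /o/ – V5 /i/: /sp/ — entire cluster is a permitted onset → onset /sp/, coda ∅.
Syllabification: skasd.mopd.spip.po.spipm.
Syllable 3 is /spip/: onset /sp/, nucleus /i/, coda /p/.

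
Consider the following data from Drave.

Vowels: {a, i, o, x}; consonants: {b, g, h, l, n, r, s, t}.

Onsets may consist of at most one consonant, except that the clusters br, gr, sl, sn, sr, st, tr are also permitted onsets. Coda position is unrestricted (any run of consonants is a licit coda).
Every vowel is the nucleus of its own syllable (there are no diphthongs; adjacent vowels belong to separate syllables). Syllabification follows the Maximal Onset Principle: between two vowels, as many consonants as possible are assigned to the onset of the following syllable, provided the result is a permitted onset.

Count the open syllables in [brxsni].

2

Nuclei (vowels): x, i → 2 syllables.
Between /x/ (V1) and /i/ (V2): /sn/ is a licit onset in full, so it all attaches to the next syllable.
Syllabification: brx.sni.
Classifying each syllable: /brx/ (open), /sni/ (open).
Open syllables: 2.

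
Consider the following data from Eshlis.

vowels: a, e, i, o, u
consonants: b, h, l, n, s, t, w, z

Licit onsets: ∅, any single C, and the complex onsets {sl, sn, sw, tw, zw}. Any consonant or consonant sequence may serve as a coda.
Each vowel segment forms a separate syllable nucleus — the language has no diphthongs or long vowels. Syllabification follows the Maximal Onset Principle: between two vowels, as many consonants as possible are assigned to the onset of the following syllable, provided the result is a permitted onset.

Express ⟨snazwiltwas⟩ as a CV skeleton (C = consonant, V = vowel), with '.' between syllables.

Vowels present: a, i, a; each is a nucleus, giving 3 syllables.
V1 /a/ – V2 /i/: /zw/ is a licit onset in full, so it all attaches to the next syllable.
V2 /i/ – V3 /a/: /ltw/ splits as /l/ + /tw/ (/tw/ is the longest suffix that is a licit onset).
Syllabification: sna.zwil.twas.
Mapping each syllable to C/V: /sna/ → CCV, /zwil/ → CCVC, /twas/ → CCVC.

CCV.CCVC.CCVC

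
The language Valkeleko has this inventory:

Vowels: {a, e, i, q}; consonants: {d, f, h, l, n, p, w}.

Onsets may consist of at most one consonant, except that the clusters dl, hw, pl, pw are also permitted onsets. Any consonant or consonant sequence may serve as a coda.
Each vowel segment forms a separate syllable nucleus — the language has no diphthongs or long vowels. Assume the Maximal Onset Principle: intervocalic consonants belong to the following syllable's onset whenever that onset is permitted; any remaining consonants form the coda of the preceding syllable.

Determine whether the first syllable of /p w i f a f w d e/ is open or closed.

open

Nuclei (vowels): i, a, e → 3 syllables.
/i…a/ gap (V1→V2): /f/ → onset of the next syllable (single consonants are always licit onsets).
/a…e/ gap (V2→V3): /fwd/ — longest licit onset from the right is /d/, leaving /fw/ as coda.
So the parse is pwi.fafw.de.
Syllable 1 is /pwi/; it ends in its nucleus with no coda, so it is open.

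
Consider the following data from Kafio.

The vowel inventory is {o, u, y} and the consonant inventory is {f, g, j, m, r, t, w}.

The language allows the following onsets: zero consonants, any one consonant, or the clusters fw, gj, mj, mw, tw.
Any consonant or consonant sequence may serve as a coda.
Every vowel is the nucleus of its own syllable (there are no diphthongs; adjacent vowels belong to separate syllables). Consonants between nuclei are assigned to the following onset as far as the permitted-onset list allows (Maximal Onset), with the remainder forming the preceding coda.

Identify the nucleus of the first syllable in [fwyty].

y

Nuclei (vowels): y, y → 2 syllables.
The first nucleus (vowel 1 from the left) is /y/.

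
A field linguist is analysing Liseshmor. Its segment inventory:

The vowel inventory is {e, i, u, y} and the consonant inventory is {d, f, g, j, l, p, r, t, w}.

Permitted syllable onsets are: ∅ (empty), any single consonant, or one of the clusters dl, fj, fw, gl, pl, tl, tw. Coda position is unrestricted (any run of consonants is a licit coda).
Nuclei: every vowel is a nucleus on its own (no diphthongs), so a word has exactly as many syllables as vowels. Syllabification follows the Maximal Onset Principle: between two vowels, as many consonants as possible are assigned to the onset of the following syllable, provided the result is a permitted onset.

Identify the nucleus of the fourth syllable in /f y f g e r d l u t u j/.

u

The vowels are y, e, u, u — 4 nuclei, so 4 syllables.
The fourth nucleus (vowel 4 from the left) is /u/.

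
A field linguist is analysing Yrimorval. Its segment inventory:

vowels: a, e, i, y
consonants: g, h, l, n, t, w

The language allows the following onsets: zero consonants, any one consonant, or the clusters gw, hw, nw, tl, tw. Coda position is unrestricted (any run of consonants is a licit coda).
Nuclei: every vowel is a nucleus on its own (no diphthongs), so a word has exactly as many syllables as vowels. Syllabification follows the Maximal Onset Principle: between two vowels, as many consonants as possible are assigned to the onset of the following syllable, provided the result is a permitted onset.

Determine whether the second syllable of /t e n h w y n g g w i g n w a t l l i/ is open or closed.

closed

Nuclei (vowels): e, y, i, a, i → 5 syllables.
/e…y/ gap (V1→V2): /nhw/ — longest licit onset from the right is /hw/, leaving /n/ as coda.
/y…i/ gap (V2→V3): /nggw/; trying suffixes from longest down, /gw/ is the first permitted one, so coda /ng/ | onset /gw/.
/i…a/ gap (V3→V4): /gnw/ — longest licit onset from the right is /nw/, leaving /g/ as coda.
/a…i/ gap (V4→V5): /tll/ splits as /tl/ + /l/ (/l/ is the longest suffix that is a licit onset).
So the parse is ten.hwyng.gwig.nwatl.li.
Syllable 2 is /hwyng/ with coda /ng/, so it is closed.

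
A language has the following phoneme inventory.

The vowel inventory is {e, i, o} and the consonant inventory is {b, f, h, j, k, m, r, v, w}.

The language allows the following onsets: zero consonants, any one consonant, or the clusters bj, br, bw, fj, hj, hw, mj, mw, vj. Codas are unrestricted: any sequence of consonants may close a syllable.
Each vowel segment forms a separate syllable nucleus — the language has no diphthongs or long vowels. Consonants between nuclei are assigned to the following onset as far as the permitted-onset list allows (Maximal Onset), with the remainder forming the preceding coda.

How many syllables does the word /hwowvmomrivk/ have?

The vowels are o, o, i — 3 nuclei, so 3 syllables.

3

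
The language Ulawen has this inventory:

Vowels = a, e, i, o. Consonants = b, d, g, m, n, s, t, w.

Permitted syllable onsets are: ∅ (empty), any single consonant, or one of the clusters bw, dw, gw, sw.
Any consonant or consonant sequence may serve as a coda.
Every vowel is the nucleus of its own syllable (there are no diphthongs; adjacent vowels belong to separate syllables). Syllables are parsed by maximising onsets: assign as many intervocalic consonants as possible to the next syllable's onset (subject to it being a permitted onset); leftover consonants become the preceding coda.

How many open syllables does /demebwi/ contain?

Nuclei (vowels): e, e, i → 3 syllables.
V1 /e/ – V2 /e/: just /m/ — single C goes to the following onset.
V2 /e/ – V3 /i/: /bw/ is a licit onset in full, so it all attaches to the next syllable.
So the parse is de.me.bwi.
Classifying each syllable: /de/ (open), /me/ (open), /bwi/ (open).
Open syllables: 3.

3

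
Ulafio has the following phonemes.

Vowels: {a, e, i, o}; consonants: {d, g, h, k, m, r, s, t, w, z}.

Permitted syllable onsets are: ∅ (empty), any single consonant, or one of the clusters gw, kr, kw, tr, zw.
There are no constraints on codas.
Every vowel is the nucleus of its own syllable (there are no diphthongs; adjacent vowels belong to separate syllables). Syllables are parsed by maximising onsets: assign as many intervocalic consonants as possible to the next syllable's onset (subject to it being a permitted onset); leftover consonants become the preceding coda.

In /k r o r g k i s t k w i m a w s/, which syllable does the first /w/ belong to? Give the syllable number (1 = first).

3

The vowels are o, i, i, a — 4 nuclei, so 4 syllables.
Between /o/ (V1) and /i/ (V2): /rgk/ — longest licit onset from the right is /k/, leaving /rg/ as coda.
Between /i/ (V2) and /i/ (V3): /stkw/; trying suffixes from longest down, /kw/ is the first permitted one, so coda /st/ | onset /kw/.
Between /i/ (V3) and /a/ (V4): /m/ is a single consonant, so it becomes the next onset.
So the parse is krorg.kist.kwi.maws.
The first /w/ is in the onset of syllable 3 (/kwi/).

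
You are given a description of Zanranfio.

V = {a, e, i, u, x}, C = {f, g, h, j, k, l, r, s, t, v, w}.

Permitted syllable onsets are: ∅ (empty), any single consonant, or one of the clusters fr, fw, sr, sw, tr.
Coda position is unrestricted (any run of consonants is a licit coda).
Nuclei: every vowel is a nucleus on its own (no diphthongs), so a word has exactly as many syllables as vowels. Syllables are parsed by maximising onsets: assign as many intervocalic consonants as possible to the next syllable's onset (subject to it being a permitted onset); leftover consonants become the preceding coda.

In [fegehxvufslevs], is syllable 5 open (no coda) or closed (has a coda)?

The vowels are e, e, x, u, e — 5 nuclei, so 5 syllables.
σ1/σ2 boundary: just /g/ — single C goes to the following onset.
σ2/σ3 boundary: /h/ → onset of the next syllable (single consonants are always licit onsets).
σ3/σ4 boundary: /v/ → onset of the next syllable (single consonants are always licit onsets).
σ4/σ5 boundary: /fsl/ splits as /fs/ + /l/ (/l/ is the longest suffix that is a licit onset).
Result: fe.ge.hx.vufs.levs.
Syllable 5 is /levs/ with coda /vs/, so it is closed.

closed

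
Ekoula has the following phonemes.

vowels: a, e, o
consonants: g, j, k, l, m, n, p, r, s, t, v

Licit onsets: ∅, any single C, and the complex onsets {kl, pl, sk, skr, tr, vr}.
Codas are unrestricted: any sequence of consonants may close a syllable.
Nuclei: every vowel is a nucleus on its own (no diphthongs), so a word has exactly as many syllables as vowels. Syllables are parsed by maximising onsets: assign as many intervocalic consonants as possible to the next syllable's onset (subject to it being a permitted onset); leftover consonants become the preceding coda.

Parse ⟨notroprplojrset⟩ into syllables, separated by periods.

Nuclei (vowels): o, o, o, e → 4 syllables.
σ1/σ2 boundary: /tr/ is a licit onset in full, so it all attaches to the next syllable.
σ2/σ3 boundary: /prpl/ splits as /pr/ + /pl/ (/pl/ is the longest suffix that is a licit onset).
σ3/σ4 boundary: /jrs/; trying suffixes from longest down, /s/ is the first permitted one, so coda /jr/ | onset /s/.

no.tropr.plojr.set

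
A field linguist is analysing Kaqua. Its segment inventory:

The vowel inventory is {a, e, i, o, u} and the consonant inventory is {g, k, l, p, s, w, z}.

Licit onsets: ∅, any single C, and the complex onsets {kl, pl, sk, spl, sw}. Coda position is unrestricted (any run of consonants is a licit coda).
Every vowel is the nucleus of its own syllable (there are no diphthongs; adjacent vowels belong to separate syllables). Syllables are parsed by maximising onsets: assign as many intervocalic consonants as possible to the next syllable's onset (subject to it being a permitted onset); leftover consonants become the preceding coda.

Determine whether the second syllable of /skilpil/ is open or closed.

closed

Nuclei (vowels): i, i → 2 syllables.
/i…i/ gap (V1→V2): cluster /lp/ — the longest permitted-onset suffix is /p/; onset = /p/, preceding coda = /l/.
So the parse is skil.pil.
Syllable 2 is /pil/ with coda /l/, so it is closed.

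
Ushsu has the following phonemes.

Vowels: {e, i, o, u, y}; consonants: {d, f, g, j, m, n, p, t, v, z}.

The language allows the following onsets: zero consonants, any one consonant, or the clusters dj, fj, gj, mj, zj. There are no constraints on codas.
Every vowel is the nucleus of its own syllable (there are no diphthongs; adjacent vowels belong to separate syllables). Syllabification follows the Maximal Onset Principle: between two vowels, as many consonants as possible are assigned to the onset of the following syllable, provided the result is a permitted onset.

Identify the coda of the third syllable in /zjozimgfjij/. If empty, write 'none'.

j

Vowels present: o, i, i; each is a nucleus, giving 3 syllables.
σ1/σ2 boundary: /z/ → onset of the next syllable (single consonants are always licit onsets).
σ2/σ3 boundary: /mgfj/ splits as /mg/ + /fj/ (/fj/ is the longest suffix that is a licit onset).
Putting it together: zjo.zimg.fjij.
Syllable 3 is /fjij/: onset /fj/, nucleus /i/, coda /j/.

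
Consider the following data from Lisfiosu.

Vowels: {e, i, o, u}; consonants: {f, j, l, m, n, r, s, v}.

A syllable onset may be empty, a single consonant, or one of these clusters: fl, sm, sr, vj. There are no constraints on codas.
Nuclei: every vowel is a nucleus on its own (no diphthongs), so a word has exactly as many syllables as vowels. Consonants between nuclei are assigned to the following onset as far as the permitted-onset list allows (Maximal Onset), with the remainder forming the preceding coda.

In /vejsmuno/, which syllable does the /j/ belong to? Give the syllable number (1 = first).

Nuclei (vowels): e, u, o → 3 syllables.
Between /e/ (V1) and /u/ (V2): /jsm/ — longest licit onset from the right is /sm/, leaving /j/ as coda.
Between /u/ (V2) and /o/ (V3): /n/ → onset of the next syllable (single consonants are always licit onsets).
Result: vej.smu.no.
The /j/ is in the coda of syllable 1 (/vej/).

1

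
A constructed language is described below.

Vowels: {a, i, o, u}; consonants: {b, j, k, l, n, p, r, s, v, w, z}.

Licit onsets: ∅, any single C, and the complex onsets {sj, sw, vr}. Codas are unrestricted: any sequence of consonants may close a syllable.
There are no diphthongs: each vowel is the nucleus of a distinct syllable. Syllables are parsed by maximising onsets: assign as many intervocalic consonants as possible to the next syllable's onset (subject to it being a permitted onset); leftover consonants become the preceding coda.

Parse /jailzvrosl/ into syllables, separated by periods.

ja.ilz.vrosl

Vowels present: a, i, o; each is a nucleus, giving 3 syllables.
/a…i/ gap (V1→V2): nothing intervenes; syllable break is V.V.
/i…o/ gap (V2→V3): /lzvr/ splits as /lz/ + /vr/ (/vr/ is the longest suffix that is a licit onset).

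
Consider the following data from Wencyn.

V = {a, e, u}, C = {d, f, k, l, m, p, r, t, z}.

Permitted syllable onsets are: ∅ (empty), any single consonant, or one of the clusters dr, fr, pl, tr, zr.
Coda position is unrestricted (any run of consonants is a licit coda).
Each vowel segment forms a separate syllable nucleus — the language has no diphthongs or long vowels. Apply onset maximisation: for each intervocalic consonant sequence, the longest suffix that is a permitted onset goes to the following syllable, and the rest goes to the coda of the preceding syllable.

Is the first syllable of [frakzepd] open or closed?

closed

The vowels are a, e — 2 nuclei, so 2 syllables.
V1 /a/ – V2 /e/: /kz/ splits as /k/ + /z/ (/z/ is the longest suffix that is a licit onset).
Putting it together: frak.zepd.
Syllable 1 is /frak/ with coda /k/, so it is closed.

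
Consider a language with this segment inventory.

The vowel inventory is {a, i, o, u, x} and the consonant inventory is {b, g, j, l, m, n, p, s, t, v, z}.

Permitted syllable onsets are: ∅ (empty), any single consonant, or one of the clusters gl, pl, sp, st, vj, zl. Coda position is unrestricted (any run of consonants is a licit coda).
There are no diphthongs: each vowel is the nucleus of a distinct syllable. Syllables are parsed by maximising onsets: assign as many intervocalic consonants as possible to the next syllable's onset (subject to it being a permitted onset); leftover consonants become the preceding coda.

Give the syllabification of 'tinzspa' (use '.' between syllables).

tinz.spa

Nuclei (vowels): i, a → 2 syllables.
Between /i/ (V1) and /a/ (V2): /nzsp/; trying suffixes from longest down, /sp/ is the first permitted one, so coda /nz/ | onset /sp/.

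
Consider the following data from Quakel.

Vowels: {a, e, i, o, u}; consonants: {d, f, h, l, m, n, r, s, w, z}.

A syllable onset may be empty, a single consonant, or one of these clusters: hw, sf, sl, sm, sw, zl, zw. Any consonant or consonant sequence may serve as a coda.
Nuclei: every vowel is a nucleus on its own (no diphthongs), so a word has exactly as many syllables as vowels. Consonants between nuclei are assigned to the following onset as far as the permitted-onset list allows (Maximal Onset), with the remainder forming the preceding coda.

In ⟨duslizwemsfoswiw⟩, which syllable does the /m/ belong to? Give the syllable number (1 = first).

3

Vowels present: u, i, e, o, i; each is a nucleus, giving 5 syllables.
Between /u/ (V1) and /i/ (V2): /sl/ is a licit onset in full, so it all attaches to the next syllable.
Between /i/ (V2) and /e/ (V3): /zw/ is a licit onset in full, so it all attaches to the next syllable.
Between /e/ (V3) and /o/ (V4): /msf/ — longest licit onset from the right is /sf/, leaving /m/ as coda.
Between /o/ (V4) and /i/ (V5): /sw/ — entire cluster is a permitted onset → onset /sw/, coda ∅.
Result: du.sli.zwem.sfo.swiw.
The /m/ is in the coda of syllable 3 (/zwem/).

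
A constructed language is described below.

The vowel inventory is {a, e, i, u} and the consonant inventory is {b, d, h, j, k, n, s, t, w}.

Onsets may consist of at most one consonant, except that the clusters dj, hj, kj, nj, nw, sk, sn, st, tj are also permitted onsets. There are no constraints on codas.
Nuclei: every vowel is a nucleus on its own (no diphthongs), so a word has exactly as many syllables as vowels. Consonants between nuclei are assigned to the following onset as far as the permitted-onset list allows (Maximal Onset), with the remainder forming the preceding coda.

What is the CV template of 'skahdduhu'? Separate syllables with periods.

Vowels present: a, u, u; each is a nucleus, giving 3 syllables.
V1 /a/ – V2 /u/: /hdd/; trying suffixes from longest down, /d/ is the first permitted one, so coda /hd/ | onset /d/.
V2 /u/ – V3 /u/: just /h/ — single C goes to the following onset.
So the parse is skahd.du.hu.
Mapping each syllable to C/V: /skahd/ → CCVCC, /du/ → CV, /hu/ → CV.

CCVCC.CV.CV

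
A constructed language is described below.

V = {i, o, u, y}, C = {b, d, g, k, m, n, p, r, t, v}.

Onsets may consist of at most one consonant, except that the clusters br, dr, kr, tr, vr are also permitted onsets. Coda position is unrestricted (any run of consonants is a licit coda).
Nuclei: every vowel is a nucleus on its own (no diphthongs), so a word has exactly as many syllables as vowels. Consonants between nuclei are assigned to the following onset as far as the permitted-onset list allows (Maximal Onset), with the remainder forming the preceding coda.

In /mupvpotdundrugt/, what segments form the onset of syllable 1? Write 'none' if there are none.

m

The vowels are u, o, u, u — 4 nuclei, so 4 syllables.
V1 /u/ – V2 /o/: /pvp/; trying suffixes from longest down, /p/ is the first permitted one, so coda /pv/ | onset /p/.
V2 /o/ – V3 /u/: /td/; trying suffixes from longest down, /d/ is the first permitted one, so coda /t/ | onset /d/.
V3 /u/ – V4 /u/: /ndr/ — longest licit onset from the right is /dr/, leaving /n/ as coda.
Result: mupv.pot.dun.drugt.
Syllable 1 is /mupv/: onset /m/, nucleus /u/, coda /pv/.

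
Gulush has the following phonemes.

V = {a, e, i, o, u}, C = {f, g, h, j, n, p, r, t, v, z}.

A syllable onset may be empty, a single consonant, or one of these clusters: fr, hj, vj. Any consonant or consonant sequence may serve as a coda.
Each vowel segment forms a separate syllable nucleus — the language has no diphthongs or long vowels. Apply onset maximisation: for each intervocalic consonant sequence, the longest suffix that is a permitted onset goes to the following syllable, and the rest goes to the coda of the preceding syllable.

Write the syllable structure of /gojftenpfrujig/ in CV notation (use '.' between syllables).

Nuclei (vowels): o, e, u, i → 4 syllables.
V1 /o/ – V2 /e/: /jft/ splits as /jf/ + /t/ (/t/ is the longest suffix that is a licit onset).
V2 /e/ – V3 /u/: /npfr/ splits as /np/ + /fr/ (/fr/ is the longest suffix that is a licit onset).
V3 /u/ – V4 /i/: /j/ is a single consonant, so it becomes the next onset.
Syllabification: gojf.tenp.fru.jig.
Mapping each syllable to C/V: /gojf/ → CVCC, /tenp/ → CVCC, /fru/ → CCV, /jig/ → CVC.

CVCC.CVCC.CCV.CVC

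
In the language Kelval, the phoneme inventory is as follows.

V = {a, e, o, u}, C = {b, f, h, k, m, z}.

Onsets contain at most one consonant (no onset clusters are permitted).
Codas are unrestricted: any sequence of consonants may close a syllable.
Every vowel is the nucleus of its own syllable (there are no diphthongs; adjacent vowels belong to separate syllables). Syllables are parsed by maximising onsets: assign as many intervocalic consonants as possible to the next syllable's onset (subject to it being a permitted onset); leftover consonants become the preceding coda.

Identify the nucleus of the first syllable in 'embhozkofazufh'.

Nuclei (vowels): e, o, o, a, u → 5 syllables.
The first nucleus (vowel 1 from the left) is /e/.

e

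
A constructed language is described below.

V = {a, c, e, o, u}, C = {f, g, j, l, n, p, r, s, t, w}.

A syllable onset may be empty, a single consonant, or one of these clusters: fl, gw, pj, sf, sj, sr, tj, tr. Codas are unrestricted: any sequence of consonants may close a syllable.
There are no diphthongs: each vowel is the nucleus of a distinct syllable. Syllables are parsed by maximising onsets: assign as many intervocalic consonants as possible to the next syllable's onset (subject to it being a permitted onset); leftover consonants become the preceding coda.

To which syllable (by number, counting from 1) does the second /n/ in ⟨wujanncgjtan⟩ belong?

Vowels present: u, a, c, a; each is a nucleus, giving 4 syllables.
/u…a/ gap (V1→V2): just /j/ — single C goes to the following onset.
/a…c/ gap (V2→V3): /nn/ — longest licit onset from the right is /n/, leaving /n/ as coda.
/c…a/ gap (V3→V4): /gjt/ — longest licit onset from the right is /t/, leaving /gj/ as coda.
Putting it together: wu.jan.ncgj.tan.
The second /n/ is in the onset of syllable 3 (/ncgj/).

3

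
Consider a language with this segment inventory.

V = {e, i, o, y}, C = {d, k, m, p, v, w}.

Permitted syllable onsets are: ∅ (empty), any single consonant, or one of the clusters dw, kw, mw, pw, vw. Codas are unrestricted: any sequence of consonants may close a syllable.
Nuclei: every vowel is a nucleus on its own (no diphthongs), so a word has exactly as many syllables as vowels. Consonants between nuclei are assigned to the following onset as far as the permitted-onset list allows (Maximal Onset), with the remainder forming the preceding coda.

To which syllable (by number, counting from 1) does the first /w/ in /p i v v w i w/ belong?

Nuclei (vowels): i, i → 2 syllables.
Between /i/ (V1) and /i/ (V2): /vvw/ splits as /v/ + /vw/ (/vw/ is the longest suffix that is a licit onset).
So the parse is piv.vwiw.
The first /w/ is in the onset of syllable 2 (/vwiw/).

2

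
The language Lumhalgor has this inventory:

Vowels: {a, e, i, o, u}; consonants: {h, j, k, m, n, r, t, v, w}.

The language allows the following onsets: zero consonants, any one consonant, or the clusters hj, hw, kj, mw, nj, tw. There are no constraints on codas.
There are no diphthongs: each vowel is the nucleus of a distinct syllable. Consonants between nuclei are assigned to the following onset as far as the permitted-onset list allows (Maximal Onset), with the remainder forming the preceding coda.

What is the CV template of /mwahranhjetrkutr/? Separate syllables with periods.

Vowels present: a, a, e, u; each is a nucleus, giving 4 syllables.
V1 /a/ – V2 /a/: cluster /hr/ — the longest permitted-onset suffix is /r/; onset = /r/, preceding coda = /h/.
V2 /a/ – V3 /e/: /nhj/ — longest licit onset from the right is /hj/, leaving /n/ as coda.
V3 /e/ – V4 /u/: /trk/ — longest licit onset from the right is /k/, leaving /tr/ as coda.
Syllabification: mwah.ran.hjetr.kutr.
Mapping each syllable to C/V: /mwah/ → CCVC, /ran/ → CVC, /hjetr/ → CCVCC, /kutr/ → CVCC.

CCVC.CVC.CCVCC.CVCC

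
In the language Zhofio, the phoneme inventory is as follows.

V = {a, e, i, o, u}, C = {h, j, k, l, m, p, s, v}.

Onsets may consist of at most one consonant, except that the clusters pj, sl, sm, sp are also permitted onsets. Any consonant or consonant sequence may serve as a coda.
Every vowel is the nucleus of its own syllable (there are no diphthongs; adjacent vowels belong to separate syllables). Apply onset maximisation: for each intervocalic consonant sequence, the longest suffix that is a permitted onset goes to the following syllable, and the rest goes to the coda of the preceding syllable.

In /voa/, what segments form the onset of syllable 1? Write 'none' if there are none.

Nuclei (vowels): o, a → 2 syllables.
σ1/σ2 boundary: nothing intervenes; syllable break is V.V.
Result: vo.a.
Syllable 1 is /vo/: onset /v/, nucleus /o/, coda ∅.

v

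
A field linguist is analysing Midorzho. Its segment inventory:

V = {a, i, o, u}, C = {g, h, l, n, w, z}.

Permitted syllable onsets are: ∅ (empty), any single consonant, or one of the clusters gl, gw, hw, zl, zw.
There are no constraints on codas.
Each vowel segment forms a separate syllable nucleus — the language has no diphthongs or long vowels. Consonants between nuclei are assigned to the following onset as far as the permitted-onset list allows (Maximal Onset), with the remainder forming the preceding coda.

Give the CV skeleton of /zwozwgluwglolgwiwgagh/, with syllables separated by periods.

CCVCC.CCVC.CCVC.CCVC.CVCC

Vowels present: o, u, o, i, a; each is a nucleus, giving 5 syllables.
V1 /o/ – V2 /u/: cluster /zwgl/ — the longest permitted-onset suffix is /gl/; onset = /gl/, preceding coda = /zw/.
V2 /u/ – V3 /o/: cluster /wgl/ — the longest permitted-onset suffix is /gl/; onset = /gl/, preceding coda = /w/.
V3 /o/ – V4 /i/: /lgw/ splits as /l/ + /gw/ (/gw/ is the longest suffix that is a licit onset).
V4 /i/ – V5 /a/: /wg/ splits as /w/ + /g/ (/g/ is the longest suffix that is a licit onset).
Putting it together: zwozw.gluw.glol.gwiw.gagh.
Mapping each syllable to C/V: /zwozw/ → CCVCC, /gluw/ → CCVC, /glol/ → CCVC, /gwiw/ → CCVC, /gagh/ → CVCC.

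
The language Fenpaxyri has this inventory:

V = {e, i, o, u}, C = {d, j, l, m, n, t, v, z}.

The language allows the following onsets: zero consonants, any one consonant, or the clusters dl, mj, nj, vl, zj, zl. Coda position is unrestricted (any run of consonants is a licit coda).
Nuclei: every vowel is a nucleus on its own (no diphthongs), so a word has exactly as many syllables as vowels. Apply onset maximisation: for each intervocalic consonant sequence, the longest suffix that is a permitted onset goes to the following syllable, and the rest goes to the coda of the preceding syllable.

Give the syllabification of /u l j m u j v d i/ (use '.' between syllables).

Vowels present: u, u, i; each is a nucleus, giving 3 syllables.
Between /u/ (V1) and /u/ (V2): /ljm/ — longest licit onset from the right is /m/, leaving /lj/ as coda.
Between /u/ (V2) and /i/ (V3): /jvd/; trying suffixes from longest down, /d/ is the first permitted one, so coda /jv/ | onset /d/.

ulj.mujv.di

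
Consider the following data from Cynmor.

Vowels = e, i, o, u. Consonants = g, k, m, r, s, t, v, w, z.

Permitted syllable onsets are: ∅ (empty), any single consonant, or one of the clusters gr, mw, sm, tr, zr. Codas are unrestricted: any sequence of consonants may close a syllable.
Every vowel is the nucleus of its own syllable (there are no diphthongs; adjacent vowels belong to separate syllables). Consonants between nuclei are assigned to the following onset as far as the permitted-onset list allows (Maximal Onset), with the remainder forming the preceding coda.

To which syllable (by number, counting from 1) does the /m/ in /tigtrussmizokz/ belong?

3

Nuclei (vowels): i, u, i, o → 4 syllables.
V1 /i/ – V2 /u/: cluster /gtr/ — the longest permitted-onset suffix is /tr/; onset = /tr/, preceding coda = /g/.
V2 /u/ – V3 /i/: cluster /ssm/ — the longest permitted-onset suffix is /sm/; onset = /sm/, preceding coda = /s/.
V3 /i/ – V4 /o/: /z/ is a single consonant, so it becomes the next onset.
Putting it together: tig.trus.smi.zokz.
The /m/ is in the onset of syllable 3 (/smi/).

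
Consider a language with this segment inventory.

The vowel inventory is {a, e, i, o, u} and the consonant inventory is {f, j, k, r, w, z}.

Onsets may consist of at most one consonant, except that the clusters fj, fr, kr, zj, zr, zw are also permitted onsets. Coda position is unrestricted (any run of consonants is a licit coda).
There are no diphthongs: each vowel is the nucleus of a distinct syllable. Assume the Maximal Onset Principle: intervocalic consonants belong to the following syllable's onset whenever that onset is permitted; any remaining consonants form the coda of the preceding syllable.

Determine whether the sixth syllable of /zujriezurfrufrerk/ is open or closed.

Vowels present: u, i, e, u, u, e; each is a nucleus, giving 6 syllables.
Between /u/ (V1) and /i/ (V2): cluster /jr/ — the longest permitted-onset suffix is /r/; onset = /r/, preceding coda = /j/.
Between /i/ (V2) and /e/ (V3): no consonants, so the boundary falls immediately after /i/.
Between /e/ (V3) and /u/ (V4): /z/ → onset of the next syllable (single consonants are always licit onsets).
Between /u/ (V4) and /u/ (V5): cluster /rfr/ — the longest permitted-onset suffix is /fr/; onset = /fr/, preceding coda = /r/.
Between /u/ (V5) and /e/ (V6): /fr/ — entire cluster is a permitted onset → onset /fr/, coda ∅.
So the parse is zuj.ri.e.zur.fru.frerk.
Syllable 6 is /frerk/ with coda /rk/, so it is closed.

closed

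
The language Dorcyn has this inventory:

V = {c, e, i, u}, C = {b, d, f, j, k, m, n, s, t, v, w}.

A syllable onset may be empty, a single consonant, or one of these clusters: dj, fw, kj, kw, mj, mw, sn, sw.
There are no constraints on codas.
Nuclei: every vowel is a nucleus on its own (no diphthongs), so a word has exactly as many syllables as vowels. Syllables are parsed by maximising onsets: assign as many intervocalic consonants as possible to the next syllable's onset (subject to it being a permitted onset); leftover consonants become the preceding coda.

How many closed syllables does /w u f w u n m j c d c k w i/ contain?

The vowels are u, u, c, c, i — 5 nuclei, so 5 syllables.
V1 /u/ – V2 /u/: cluster /fw/ — /fw/ is itself a permitted onset, so the whole cluster goes right; preceding coda = ∅.
V2 /u/ – V3 /c/: /nmj/ — longest licit onset from the right is /mj/, leaving /n/ as coda.
V3 /c/ – V4 /c/: /d/ → onset of the next syllable (single consonants are always licit onsets).
V4 /c/ – V5 /i/: /kw/ is a licit onset in full, so it all attaches to the next syllable.
Syllabification: wu.fwun.mjc.dc.kwi.
Classifying each syllable: /wu/ (open), /fwun/ (closed), /mjc/ (open), /dc/ (open), /kwi/ (open).
Closed syllables: 1.

1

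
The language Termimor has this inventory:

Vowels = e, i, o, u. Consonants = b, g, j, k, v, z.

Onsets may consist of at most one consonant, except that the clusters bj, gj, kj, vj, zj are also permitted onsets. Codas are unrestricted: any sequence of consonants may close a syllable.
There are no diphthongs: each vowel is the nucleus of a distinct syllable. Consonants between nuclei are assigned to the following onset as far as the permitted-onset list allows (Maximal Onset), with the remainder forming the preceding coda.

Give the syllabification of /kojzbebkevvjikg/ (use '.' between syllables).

kojz.beb.kev.vjikg

The vowels are o, e, e, i — 4 nuclei, so 4 syllables.
Between /o/ (V1) and /e/ (V2): /jzb/ — longest licit onset from the right is /b/, leaving /jz/ as coda.
Between /e/ (V2) and /e/ (V3): /bk/ — longest licit onset from the right is /k/, leaving /b/ as coda.
Between /e/ (V3) and /i/ (V4): /vvj/ — longest licit onset from the right is /vj/, leaving /v/ as coda.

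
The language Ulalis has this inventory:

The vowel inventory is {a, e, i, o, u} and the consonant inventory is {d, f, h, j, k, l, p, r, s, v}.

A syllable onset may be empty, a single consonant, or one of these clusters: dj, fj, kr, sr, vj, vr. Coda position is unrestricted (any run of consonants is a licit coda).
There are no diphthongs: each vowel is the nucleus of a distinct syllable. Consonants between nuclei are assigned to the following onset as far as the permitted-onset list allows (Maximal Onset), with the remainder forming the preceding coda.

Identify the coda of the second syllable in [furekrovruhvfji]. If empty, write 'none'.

none

Vowels present: u, e, o, u, i; each is a nucleus, giving 5 syllables.
V1 /u/ – V2 /e/: /r/ is a single consonant, so it becomes the next onset.
V2 /e/ – V3 /o/: /kr/ is a licit onset in full, so it all attaches to the next syllable.
V3 /o/ – V4 /u/: /vr/ — entire cluster is a permitted onset → onset /vr/, coda ∅.
V4 /u/ – V5 /i/: /hvfj/ — longest licit onset from the right is /fj/, leaving /hv/ as coda.
Result: fu.re.kro.vruhv.fji.
Syllable 2 is /re/: onset /r/, nucleus /e/, coda ∅.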